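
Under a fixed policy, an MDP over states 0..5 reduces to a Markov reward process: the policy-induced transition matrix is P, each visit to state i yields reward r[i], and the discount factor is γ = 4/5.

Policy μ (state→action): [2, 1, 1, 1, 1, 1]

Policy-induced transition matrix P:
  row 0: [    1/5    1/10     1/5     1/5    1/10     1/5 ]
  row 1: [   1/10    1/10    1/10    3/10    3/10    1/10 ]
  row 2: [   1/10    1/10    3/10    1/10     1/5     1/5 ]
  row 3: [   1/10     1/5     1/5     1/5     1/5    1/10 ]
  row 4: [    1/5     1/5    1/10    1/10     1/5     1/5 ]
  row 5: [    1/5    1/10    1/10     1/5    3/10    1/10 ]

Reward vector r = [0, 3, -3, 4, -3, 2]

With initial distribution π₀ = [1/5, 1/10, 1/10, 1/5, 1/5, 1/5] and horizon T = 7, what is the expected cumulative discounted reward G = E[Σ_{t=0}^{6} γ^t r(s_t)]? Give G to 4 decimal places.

G = 1.4858

t=0: π = [0.2000, 0.1000, 0.1000, 0.2000, 0.2000, 0.2000], E[r] = 0.6000, γ^t·E[r] = 0.600000, running G = 0.600000
t=1: π = [0.1600, 0.1400, 0.1600, 0.1800, 0.2100, 0.1500], E[r] = 0.3300, γ^t·E[r] = 0.264000, running G = 0.864000
t=2: π = [0.1520, 0.1390, 0.1660, 0.1770, 0.2130, 0.1530], E[r] = 0.2940, γ^t·E[r] = 0.188160, running G = 1.052160
t=3: π = [0.1518, 0.1390, 0.1661, 0.1760, 0.2140, 0.1531], E[r] = 0.2869, γ^t·E[r] = 0.146893, running G = 1.199053
t=4: π = [0.1519, 0.1390, 0.1660, 0.1759, 0.2140, 0.1532], E[r] = 0.2869, γ^t·E[r] = 0.117494, running G = 1.316547
t=5: π = [0.1519, 0.1390, 0.1660, 0.1759, 0.2140, 0.1532], E[r] = 0.2869, γ^t·E[r] = 0.094019, running G = 1.410566
t=6: π = [0.1519, 0.1390, 0.1660, 0.1759, 0.2140, 0.1532], E[r] = 0.2869, γ^t·E[r] = 0.075221, running G = 1.485787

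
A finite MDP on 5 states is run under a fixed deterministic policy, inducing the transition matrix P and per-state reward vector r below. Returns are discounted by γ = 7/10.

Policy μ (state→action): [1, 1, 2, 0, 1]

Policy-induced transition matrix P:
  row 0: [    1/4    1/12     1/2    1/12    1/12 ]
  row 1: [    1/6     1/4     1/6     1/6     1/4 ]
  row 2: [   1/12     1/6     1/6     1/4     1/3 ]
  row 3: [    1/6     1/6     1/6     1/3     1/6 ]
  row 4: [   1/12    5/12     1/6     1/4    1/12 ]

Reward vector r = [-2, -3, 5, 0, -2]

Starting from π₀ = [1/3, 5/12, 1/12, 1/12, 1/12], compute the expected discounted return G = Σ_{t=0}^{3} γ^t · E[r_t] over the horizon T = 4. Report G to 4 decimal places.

G = -1.7932

t=0: π = [0.3333, 0.4167, 0.0833, 0.0833, 0.0833], E[r] = -1.6667, γ^t·E[r] = -1.666667, running G = -1.666667
t=1: π = [0.1806, 0.1944, 0.2778, 0.1667, 0.1806], E[r] = 0.0833, γ^t·E[r] = 0.058333, running G = -1.608333
t=2: π = [0.1435, 0.2130, 0.2269, 0.2176, 0.1991], E[r] = -0.1898, γ^t·E[r] = -0.093009, running G = -1.701343
t=3: π = [0.1431, 0.2222, 0.2145, 0.2265, 0.1937], E[r] = -0.2677, γ^t·E[r] = -0.091837, running G = -1.793180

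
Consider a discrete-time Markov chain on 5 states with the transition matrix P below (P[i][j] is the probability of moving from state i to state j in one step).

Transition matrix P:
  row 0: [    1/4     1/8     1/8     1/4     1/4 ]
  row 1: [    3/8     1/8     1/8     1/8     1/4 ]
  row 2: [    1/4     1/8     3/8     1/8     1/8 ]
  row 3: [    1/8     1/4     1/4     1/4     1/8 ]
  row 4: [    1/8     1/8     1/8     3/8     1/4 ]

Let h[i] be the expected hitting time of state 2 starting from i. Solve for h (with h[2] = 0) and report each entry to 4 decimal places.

First-step conditioning: h[2] = 0; for i ≠ 2, h[i] = 1 + Σ_k P[i][k]·h[k].
  h[0] = 1 + 1/4·h[0] + 1/8·h[1] + 1/4·h[3] + 1/4·h[4]
  h[1] = 1 + 3/8·h[0] + 1/8·h[1] + 1/8·h[3] + 1/4·h[4]
  h[3] = 1 + 1/8·h[0] + 1/4·h[1] + 1/4·h[3] + 1/8·h[4]
  h[4] = 1 + 1/8·h[0] + 1/8·h[1] + 3/8·h[3] + 1/4·h[4]
Solving the 4×4 linear system over states ≠ 2 gives exactly h = [528/83, 536/83, 0, 464/83, 520/83] (h[2] = 0 is the target).

h = [6.3614, 6.4578, 0.0000, 5.5904, 6.2651]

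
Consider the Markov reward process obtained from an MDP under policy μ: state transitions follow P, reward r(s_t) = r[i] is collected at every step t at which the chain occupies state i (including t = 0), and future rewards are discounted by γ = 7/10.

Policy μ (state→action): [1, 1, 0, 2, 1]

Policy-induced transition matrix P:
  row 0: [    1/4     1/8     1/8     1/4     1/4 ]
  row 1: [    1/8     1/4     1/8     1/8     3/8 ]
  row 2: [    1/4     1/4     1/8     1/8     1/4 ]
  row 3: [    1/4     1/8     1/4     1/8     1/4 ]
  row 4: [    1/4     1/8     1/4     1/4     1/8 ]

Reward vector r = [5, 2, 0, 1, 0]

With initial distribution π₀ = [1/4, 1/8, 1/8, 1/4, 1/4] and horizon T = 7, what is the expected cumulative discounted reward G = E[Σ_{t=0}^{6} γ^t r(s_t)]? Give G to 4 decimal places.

t=0: π = [0.2500, 0.1250, 0.1250, 0.2500, 0.2500], E[r] = 1.7500, γ^t·E[r] = 1.750000, running G = 1.750000
t=1: π = [0.2344, 0.1563, 0.1875, 0.1875, 0.2344], E[r] = 1.6719, γ^t·E[r] = 1.170313, running G = 2.920313
t=2: π = [0.2305, 0.1680, 0.1777, 0.1836, 0.2402], E[r] = 1.6719, γ^t·E[r] = 0.819219, running G = 3.739531
t=3: π = [0.2290, 0.1682, 0.1780, 0.1838, 0.2410], E[r] = 1.6653, γ^t·E[r] = 0.571192, running G = 4.310723
t=4: π = [0.2290, 0.1683, 0.1781, 0.1837, 0.2409], E[r] = 1.6652, γ^t·E[r] = 0.399805, running G = 4.710529
t=5: π = [0.2290, 0.1683, 0.1781, 0.1837, 0.2409], E[r] = 1.6652, γ^t·E[r] = 0.279863, running G = 4.990392
t=6: π = [0.2290, 0.1683, 0.1781, 0.1837, 0.2409], E[r] = 1.6651, γ^t·E[r] = 0.195903, running G = 5.186294

G = 5.1863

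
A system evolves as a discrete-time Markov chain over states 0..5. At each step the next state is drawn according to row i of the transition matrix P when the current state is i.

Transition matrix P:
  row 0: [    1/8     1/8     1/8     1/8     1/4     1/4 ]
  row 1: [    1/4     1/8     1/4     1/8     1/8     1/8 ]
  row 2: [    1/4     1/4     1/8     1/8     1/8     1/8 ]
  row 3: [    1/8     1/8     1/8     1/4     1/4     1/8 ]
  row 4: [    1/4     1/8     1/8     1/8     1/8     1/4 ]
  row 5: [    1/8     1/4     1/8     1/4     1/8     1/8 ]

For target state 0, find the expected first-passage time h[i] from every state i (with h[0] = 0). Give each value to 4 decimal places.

First-step conditioning: h[0] = 0; for i ≠ 0, h[i] = 1 + Σ_k P[i][k]·h[k].
  h[1] = 1 + 1/8·h[1] + 1/4·h[2] + 1/8·h[3] + 1/8·h[4] + 1/8·h[5]
  h[2] = 1 + 1/4·h[1] + 1/8·h[2] + 1/8·h[3] + 1/8·h[4] + 1/8·h[5]
  h[3] = 1 + 1/8·h[1] + 1/8·h[2] + 1/4·h[3] + 1/4·h[4] + 1/8·h[5]
  h[4] = 1 + 1/8·h[1] + 1/8·h[2] + 1/8·h[3] + 1/8·h[4] + 1/4·h[5]
  h[5] = 1 + 1/4·h[1] + 1/8·h[2] + 1/4·h[3] + 1/8·h[4] + 1/8·h[5]
Solving the 5×5 linear system over states ≠ 0 gives exactly h = [0, 3576/757, 3576/757, 4096/757, 3640/757, 4088/757] (h[0] = 0 is the target).

h = [0.0000, 4.7239, 4.7239, 5.4108, 4.8085, 5.4003]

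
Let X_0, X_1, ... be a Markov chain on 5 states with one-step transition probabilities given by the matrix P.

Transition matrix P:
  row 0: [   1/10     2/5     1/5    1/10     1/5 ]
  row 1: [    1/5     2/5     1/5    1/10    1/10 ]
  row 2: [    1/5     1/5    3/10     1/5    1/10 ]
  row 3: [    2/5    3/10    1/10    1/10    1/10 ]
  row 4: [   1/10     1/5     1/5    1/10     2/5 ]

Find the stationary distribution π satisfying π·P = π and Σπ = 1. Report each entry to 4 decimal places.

π = [0.1884, 0.3122, 0.2088, 0.1209, 0.1698]

Balance equations π_j = Σ_i π_i·P[i][j]:
  π_0 = 1/10·π_0 + 1/5·π_1 + 1/5·π_2 + 2/5·π_3 + 1/10·π_4
  π_1 = 2/5·π_0 + 2/5·π_1 + 1/5·π_2 + 3/10·π_3 + 1/5·π_4
  π_2 = 1/5·π_0 + 1/5·π_1 + 3/10·π_2 + 1/10·π_3 + 1/5·π_4
  π_3 = 1/10·π_0 + 1/10·π_1 + 1/5·π_2 + 1/10·π_3 + 1/10·π_4
  normalize: π_0 + π_1 + π_2 + π_3 + π_4 = 1
Solving the linear system gives exactly π = [191/1014, 1108/3549, 19/91, 11/91, 1205/7098].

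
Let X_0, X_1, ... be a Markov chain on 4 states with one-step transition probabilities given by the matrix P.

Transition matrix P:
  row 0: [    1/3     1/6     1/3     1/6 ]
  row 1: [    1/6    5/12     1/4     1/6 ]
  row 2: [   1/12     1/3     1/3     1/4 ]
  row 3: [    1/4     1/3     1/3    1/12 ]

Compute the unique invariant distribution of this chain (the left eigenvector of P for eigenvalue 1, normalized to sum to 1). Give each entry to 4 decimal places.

Balance equations π_j = Σ_i π_i·P[i][j]:
  π_0 = 1/3·π_0 + 1/6·π_1 + 1/12·π_2 + 1/4·π_3
  π_1 = 1/6·π_0 + 5/12·π_1 + 1/3·π_2 + 1/3·π_3
  π_2 = 1/3·π_0 + 1/4·π_1 + 1/3·π_2 + 1/3·π_3
  normalize: π_0 + π_1 + π_2 + π_3 = 1
Solving the linear system gives exactly π = [67/358, 59/179, 219/716, 127/716].

π = [0.1872, 0.3296, 0.3059, 0.1774]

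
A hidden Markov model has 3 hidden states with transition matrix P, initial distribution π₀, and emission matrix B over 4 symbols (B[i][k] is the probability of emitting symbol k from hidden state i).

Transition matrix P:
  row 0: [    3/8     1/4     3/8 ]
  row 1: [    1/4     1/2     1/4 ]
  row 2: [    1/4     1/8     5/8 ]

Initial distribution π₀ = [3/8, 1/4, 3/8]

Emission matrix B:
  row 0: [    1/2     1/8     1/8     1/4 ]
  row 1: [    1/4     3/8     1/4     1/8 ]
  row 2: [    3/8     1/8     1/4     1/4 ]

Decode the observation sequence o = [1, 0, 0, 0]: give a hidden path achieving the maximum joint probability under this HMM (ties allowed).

t=0: δ = [4.688e-02, 9.375e-02, 4.688e-02]  (obs o_0=1)
t=1: δ = [1.172e-02, 1.172e-02, 1.099e-02]  ψ = [1, 1, 2]  (obs o_1=0)
t=2: δ = [2.197e-03, 1.465e-03, 2.575e-03]  ψ = [0, 1, 2]  (obs o_2=0)
t=3: δ = [4.120e-04, 1.831e-04, 6.035e-04]  ψ = [0, 1, 2]  (obs o_3=0)
backtrack: best end state = 2; path = [2, 2, 2, 2]

path = [2, 2, 2, 2]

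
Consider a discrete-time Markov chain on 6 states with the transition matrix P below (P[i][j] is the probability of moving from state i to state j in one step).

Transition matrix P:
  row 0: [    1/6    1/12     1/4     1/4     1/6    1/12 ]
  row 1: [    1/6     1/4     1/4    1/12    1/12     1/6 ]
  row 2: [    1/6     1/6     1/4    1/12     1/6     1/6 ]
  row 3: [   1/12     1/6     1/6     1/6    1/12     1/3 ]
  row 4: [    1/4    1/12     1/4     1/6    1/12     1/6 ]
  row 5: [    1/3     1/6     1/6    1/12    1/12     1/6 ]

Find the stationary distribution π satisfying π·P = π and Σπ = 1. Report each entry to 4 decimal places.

Balance equations π_j = Σ_i π_i·P[i][j]:
  π_0 = 1/6·π_0 + 1/6·π_1 + 1/6·π_2 + 1/12·π_3 + 1/4·π_4 + 1/3·π_5
  π_1 = 1/12·π_0 + 1/4·π_1 + 1/6·π_2 + 1/6·π_3 + 1/12·π_4 + 1/6·π_5
  π_2 = 1/4·π_0 + 1/4·π_1 + 1/4·π_2 + 1/6·π_3 + 1/4·π_4 + 1/6·π_5
  π_3 = 1/4·π_0 + 1/12·π_1 + 1/12·π_2 + 1/6·π_3 + 1/6·π_4 + 1/12·π_5
  π_4 = 1/6·π_0 + 1/12·π_1 + 1/6·π_2 + 1/12·π_3 + 1/12·π_4 + 1/12·π_5
  normalize: π_0 + π_1 + π_2 + π_3 + π_4 + π_5 = 1
Solving the linear system gives exactly π = [22529/116134, 35639/232268, 26031/116134, 31803/232268, 27449/232268, 40257/232268].

π = [0.1940, 0.1534, 0.2241, 0.1369, 0.1182, 0.1733]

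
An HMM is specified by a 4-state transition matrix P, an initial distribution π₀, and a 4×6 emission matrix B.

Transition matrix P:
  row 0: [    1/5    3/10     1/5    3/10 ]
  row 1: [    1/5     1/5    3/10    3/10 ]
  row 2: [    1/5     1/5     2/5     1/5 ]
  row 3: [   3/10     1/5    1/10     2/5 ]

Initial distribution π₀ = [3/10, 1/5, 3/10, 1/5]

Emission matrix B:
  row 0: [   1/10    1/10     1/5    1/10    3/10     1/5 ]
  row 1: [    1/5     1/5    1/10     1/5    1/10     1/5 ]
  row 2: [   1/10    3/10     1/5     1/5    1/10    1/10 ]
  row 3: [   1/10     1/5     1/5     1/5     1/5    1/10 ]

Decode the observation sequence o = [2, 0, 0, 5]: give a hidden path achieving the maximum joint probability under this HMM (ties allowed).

t=0: δ = [6.000e-02, 2.000e-02, 6.000e-02, 4.000e-02]  (obs o_0=2)
t=1: δ = [1.200e-03, 3.600e-03, 2.400e-03, 1.800e-03]  ψ = [0, 0, 2, 0]  (obs o_1=0)
t=2: δ = [7.200e-05, 1.440e-04, 1.080e-04, 1.080e-04]  ψ = [1, 1, 1, 1]  (obs o_2=0)
t=3: δ = [6.480e-06, 5.760e-06, 4.320e-06, 4.320e-06]  ψ = [3, 1, 1, 1]  (obs o_3=5)
backtrack: best end state = 0; path = [0, 1, 3, 0]

path = [0, 1, 3, 0]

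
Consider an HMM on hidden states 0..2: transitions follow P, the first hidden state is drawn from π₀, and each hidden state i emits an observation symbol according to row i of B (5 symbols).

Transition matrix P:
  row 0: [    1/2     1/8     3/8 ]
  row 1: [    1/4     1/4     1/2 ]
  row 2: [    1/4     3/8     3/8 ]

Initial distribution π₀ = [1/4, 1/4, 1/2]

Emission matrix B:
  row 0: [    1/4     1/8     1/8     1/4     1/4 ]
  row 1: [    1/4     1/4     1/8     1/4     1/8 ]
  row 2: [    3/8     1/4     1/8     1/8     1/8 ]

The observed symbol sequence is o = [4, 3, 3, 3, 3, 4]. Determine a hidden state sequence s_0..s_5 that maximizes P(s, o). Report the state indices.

path = [0, 0, 0, 0, 0, 0]

t=0: δ = [6.250e-02, 3.125e-02, 6.250e-02]  (obs o_0=4)
t=1: δ = [7.812e-03, 5.859e-03, 2.930e-03]  ψ = [0, 2, 0]  (obs o_1=3)
t=2: δ = [9.766e-04, 3.662e-04, 3.662e-04]  ψ = [0, 1, 0]  (obs o_2=3)
t=3: δ = [1.221e-04, 3.433e-05, 4.578e-05]  ψ = [0, 2, 0]  (obs o_3=3)
t=4: δ = [1.526e-05, 4.292e-06, 5.722e-06]  ψ = [0, 2, 0]  (obs o_4=3)
t=5: δ = [1.907e-06, 2.682e-07, 7.153e-07]  ψ = [0, 2, 0]  (obs o_5=4)
backtrack: best end state = 0; path = [0, 0, 0, 0, 0, 0]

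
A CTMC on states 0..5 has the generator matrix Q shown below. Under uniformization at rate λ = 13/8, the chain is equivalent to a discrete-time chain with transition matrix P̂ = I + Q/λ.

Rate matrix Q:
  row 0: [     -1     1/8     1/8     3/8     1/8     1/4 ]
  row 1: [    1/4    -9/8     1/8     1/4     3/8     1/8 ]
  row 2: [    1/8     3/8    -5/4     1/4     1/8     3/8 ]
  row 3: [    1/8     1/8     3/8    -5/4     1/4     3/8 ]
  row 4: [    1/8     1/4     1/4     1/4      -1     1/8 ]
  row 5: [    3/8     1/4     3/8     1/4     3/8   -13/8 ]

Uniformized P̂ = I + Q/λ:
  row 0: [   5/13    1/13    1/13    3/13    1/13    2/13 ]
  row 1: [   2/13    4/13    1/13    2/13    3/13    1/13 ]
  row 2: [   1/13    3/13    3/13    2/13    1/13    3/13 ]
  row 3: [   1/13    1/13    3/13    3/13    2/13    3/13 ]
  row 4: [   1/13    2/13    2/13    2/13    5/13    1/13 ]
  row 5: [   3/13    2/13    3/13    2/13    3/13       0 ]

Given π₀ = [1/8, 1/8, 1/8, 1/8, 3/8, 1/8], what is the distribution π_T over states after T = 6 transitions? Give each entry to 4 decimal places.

π = [0.1589, 0.1661, 0.1656, 0.1799, 0.1975, 0.1321]

t=0: π = [0.1250, 0.1250, 0.1250, 0.1250, 0.3750, 0.1250]
t=1: π = [0.1442, 0.1635, 0.1635, 0.1731, 0.2404, 0.1154]
t=2: π = [0.1516, 0.1672, 0.1649, 0.1783, 0.2071, 0.1309]
t=3: π = [0.1566, 0.1669, 0.1658, 0.1792, 0.2002, 0.1313]
t=4: π = [0.1581, 0.1664, 0.1656, 0.1797, 0.1982, 0.1319]
t=5: π = [0.1587, 0.1662, 0.1656, 0.1798, 0.1976, 0.1321]
t=6: π = [0.1589, 0.1661, 0.1656, 0.1799, 0.1975, 0.1321]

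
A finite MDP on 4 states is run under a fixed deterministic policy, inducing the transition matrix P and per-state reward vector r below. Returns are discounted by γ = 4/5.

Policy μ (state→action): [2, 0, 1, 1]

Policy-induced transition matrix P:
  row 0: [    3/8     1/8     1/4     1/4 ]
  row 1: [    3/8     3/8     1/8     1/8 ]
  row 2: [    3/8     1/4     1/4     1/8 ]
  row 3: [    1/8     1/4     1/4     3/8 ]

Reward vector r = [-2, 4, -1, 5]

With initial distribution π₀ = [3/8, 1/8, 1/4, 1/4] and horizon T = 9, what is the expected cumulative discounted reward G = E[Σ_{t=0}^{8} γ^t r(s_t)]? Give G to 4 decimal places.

G = 4.7435

t=0: π = [0.3750, 0.1250, 0.2500, 0.2500], E[r] = 0.7500, γ^t·E[r] = 0.750000, running G = 0.750000
t=1: π = [0.3125, 0.2188, 0.2344, 0.2344], E[r] = 1.1875, γ^t·E[r] = 0.950000, running G = 1.700000
t=2: π = [0.3164, 0.2383, 0.2227, 0.2227], E[r] = 1.2109, γ^t·E[r] = 0.775000, running G = 2.475000
t=3: π = [0.3193, 0.2402, 0.2202, 0.2202], E[r] = 1.2031, γ^t·E[r] = 0.616000, running G = 3.091000
t=4: π = [0.3199, 0.2401, 0.2200, 0.2200], E[r] = 1.2004, γ^t·E[r] = 0.491700, running G = 3.582700
t=5: π = [0.3200, 0.2400, 0.2200, 0.2200], E[r] = 1.2000, γ^t·E[r] = 0.393220, running G = 3.975920
t=6: π = [0.3200, 0.2400, 0.2200, 0.2200], E[r] = 1.2000, γ^t·E[r] = 0.314570, running G = 4.290490
t=7: π = [0.3200, 0.2400, 0.2200, 0.2200], E[r] = 1.2000, γ^t·E[r] = 0.251658, running G = 4.542148
t=8: π = [0.3200, 0.2400, 0.2200, 0.2200], E[r] = 1.2000, γ^t·E[r] = 0.201327, running G = 4.743474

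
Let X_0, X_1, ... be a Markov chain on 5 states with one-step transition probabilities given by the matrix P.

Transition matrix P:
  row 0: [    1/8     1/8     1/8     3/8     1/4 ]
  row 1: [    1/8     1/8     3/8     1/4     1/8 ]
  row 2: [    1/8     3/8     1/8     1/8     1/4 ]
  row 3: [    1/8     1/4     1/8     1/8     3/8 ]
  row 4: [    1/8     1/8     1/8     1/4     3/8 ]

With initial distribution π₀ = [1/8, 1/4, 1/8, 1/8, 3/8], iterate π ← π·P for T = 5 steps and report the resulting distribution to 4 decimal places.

π = [0.1250, 0.1954, 0.1740, 0.2169, 0.2887]

t=0: π = [0.1250, 0.2500, 0.1250, 0.1250, 0.3750]
t=1: π = [0.1250, 0.1719, 0.1875, 0.2344, 0.2813]
t=2: π = [0.1250, 0.2012, 0.1680, 0.2129, 0.2930]
t=3: π = [0.1250, 0.1936, 0.1753, 0.2180, 0.2881]
t=4: π = [0.1250, 0.1961, 0.1734, 0.2165, 0.2891]
t=5: π = [0.1250, 0.1954, 0.1740, 0.2169, 0.2887]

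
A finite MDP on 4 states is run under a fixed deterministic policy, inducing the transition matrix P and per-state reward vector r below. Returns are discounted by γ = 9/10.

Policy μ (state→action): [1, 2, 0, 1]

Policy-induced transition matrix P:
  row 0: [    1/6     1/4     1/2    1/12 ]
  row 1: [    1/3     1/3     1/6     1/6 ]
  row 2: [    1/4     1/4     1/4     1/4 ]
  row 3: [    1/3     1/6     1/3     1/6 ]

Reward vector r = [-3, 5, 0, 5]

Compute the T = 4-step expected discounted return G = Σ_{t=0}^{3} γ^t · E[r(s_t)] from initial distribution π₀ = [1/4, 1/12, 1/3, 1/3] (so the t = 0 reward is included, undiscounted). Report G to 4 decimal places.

G = 4.5093

t=0: π = [0.2500, 0.0833, 0.3333, 0.3333], E[r] = 1.3333, γ^t·E[r] = 1.333333, running G = 1.333333
t=1: π = [0.2639, 0.2292, 0.3333, 0.1736], E[r] = 1.2222, γ^t·E[r] = 1.100000, running G = 2.433333
t=2: π = [0.2616, 0.2546, 0.3113, 0.1725], E[r] = 1.3507, γ^t·E[r] = 1.094063, running G = 3.527396
t=3: π = [0.2638, 0.2568, 0.3085, 0.1708], E[r] = 1.3469, γ^t·E[r] = 0.981914, running G = 4.509310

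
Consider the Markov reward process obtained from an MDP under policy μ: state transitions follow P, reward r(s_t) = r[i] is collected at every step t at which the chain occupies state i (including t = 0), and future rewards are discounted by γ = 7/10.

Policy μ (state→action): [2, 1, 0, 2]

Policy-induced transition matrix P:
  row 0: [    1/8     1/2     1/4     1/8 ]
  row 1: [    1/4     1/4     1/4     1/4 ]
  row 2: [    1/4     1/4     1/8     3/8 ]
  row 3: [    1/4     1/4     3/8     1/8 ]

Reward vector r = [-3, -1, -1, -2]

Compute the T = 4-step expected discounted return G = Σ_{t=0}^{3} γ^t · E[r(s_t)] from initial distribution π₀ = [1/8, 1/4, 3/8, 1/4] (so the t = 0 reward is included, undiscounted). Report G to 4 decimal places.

t=0: π = [0.1250, 0.2500, 0.3750, 0.2500], E[r] = -1.5000, γ^t·E[r] = -1.500000, running G = -1.500000
t=1: π = [0.2344, 0.2813, 0.2344, 0.2500], E[r] = -1.7188, γ^t·E[r] = -1.203125, running G = -2.703125
t=2: π = [0.2207, 0.3086, 0.2520, 0.2188], E[r] = -1.6602, γ^t·E[r] = -0.813477, running G = -3.516602
t=3: π = [0.2224, 0.3052, 0.2458, 0.2266], E[r] = -1.6714, γ^t·E[r] = -0.573286, running G = -4.089887

G = -4.0899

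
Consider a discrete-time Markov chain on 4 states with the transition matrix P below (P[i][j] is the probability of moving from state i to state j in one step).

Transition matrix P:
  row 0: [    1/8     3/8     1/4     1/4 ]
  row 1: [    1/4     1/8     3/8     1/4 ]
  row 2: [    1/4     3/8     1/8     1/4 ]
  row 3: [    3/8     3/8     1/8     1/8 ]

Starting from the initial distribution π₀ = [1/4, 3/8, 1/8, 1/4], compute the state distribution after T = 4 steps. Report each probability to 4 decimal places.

π = [0.2469, 0.3003, 0.2306, 0.2222]

t=0: π = [0.2500, 0.3750, 0.1250, 0.2500]
t=1: π = [0.2500, 0.2813, 0.2500, 0.2188]
t=2: π = [0.2461, 0.3047, 0.2266, 0.2227]
t=3: π = [0.2471, 0.2988, 0.2319, 0.2222]
t=4: π = [0.2469, 0.3003, 0.2306, 0.2222]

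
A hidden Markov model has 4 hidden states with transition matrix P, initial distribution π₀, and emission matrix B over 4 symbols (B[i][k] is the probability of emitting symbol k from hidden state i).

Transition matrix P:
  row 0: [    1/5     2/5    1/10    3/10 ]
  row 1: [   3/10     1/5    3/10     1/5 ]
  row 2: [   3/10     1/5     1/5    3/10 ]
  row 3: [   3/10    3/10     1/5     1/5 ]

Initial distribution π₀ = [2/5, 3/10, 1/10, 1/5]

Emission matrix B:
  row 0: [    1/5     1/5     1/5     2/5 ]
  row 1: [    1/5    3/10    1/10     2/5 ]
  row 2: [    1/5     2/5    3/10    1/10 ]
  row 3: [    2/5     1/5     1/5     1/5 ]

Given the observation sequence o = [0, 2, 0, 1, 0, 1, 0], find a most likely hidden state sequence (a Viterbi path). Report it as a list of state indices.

path = [1, 2, 3, 2, 3, 2, 3]

t=0: δ = [8.000e-02, 6.000e-02, 2.000e-02, 8.000e-02]  (obs o_0=0)
t=1: δ = [4.800e-03, 3.200e-03, 5.400e-03, 4.800e-03]  ψ = [3, 0, 1, 0]  (obs o_1=2)
t=2: δ = [3.240e-04, 3.840e-04, 2.160e-04, 6.480e-04]  ψ = [2, 0, 2, 2]  (obs o_2=0)
t=3: δ = [3.888e-05, 5.832e-05, 5.184e-05, 2.592e-05]  ψ = [3, 3, 3, 3]  (obs o_3=1)
t=4: δ = [3.499e-06, 3.110e-06, 3.499e-06, 6.221e-06]  ψ = [1, 0, 1, 2]  (obs o_4=0)
t=5: δ = [3.732e-07, 5.599e-07, 4.977e-07, 2.488e-07]  ψ = [3, 3, 3, 3]  (obs o_5=1)
t=6: δ = [3.359e-08, 2.986e-08, 3.359e-08, 5.972e-08]  ψ = [1, 0, 1, 2]  (obs o_6=0)
backtrack: best end state = 3; path = [1, 2, 3, 2, 3, 2, 3]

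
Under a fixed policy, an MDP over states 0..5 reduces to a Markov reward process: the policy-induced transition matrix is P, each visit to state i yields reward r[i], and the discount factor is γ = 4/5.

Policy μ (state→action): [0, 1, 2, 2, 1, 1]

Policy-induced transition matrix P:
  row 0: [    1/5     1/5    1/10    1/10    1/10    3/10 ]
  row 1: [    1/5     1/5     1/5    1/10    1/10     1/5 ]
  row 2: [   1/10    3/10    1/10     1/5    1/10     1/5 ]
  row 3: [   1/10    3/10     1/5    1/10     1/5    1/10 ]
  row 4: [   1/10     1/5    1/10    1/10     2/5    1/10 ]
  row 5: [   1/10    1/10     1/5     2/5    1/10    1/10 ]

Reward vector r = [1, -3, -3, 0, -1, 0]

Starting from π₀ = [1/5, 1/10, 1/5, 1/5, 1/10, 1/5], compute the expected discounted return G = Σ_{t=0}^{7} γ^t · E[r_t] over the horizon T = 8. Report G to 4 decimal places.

t=0: π = [0.2000, 0.1000, 0.2000, 0.2000, 0.1000, 0.2000], E[r] = -0.8000, γ^t·E[r] = -0.800000, running G = -0.800000
t=1: π = [0.1300, 0.2200, 0.1500, 0.1800, 0.1500, 0.1700], E[r] = -1.1300, γ^t·E[r] = -0.904000, running G = -1.704000
t=2: π = [0.1350, 0.2160, 0.1570, 0.1660, 0.1630, 0.1630], E[r] = -1.1470, γ^t·E[r] = -0.734080, running G = -2.438080
t=3: π = [0.1351, 0.2160, 0.1545, 0.1646, 0.1655, 0.1643], E[r] = -1.1419, γ^t·E[r] = -0.584653, running G = -3.022733
t=4: π = [0.1351, 0.2155, 0.1545, 0.1647, 0.1661, 0.1641], E[r] = -1.1409, γ^t·E[r] = -0.467317, running G = -3.490050
t=5: π = [0.1351, 0.2155, 0.1544, 0.1647, 0.1663, 0.1640], E[r] = -1.1411, γ^t·E[r] = -0.373910, running G = -3.863960
t=6: π = [0.1351, 0.2155, 0.1544, 0.1646, 0.1664, 0.1640], E[r] = -1.1411, γ^t·E[r] = -0.299129, running G = -4.163089
t=7: π = [0.1351, 0.2155, 0.1544, 0.1646, 0.1664, 0.1640], E[r] = -1.1411, γ^t·E[r] = -0.239303, running G = -4.402391

G = -4.4024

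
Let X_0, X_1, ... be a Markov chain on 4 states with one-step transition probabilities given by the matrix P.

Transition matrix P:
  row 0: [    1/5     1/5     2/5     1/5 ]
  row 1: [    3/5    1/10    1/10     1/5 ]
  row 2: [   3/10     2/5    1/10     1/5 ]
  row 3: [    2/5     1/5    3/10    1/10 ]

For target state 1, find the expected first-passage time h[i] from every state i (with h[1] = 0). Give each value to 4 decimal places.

First-step conditioning: h[1] = 0; for i ≠ 1, h[i] = 1 + Σ_k P[i][k]·h[k].
  h[0] = 1 + 1/5·h[0] + 2/5·h[2] + 1/5·h[3]
  h[2] = 1 + 3/10·h[0] + 1/10·h[2] + 1/5·h[3]
  h[3] = 1 + 2/5·h[0] + 3/10·h[2] + 1/10·h[3]
Solving the 3×3 linear system over states ≠ 1 gives exactly h = [143/37, 0, 121/37, 145/37] (h[1] = 0 is the target).

h = [3.8649, 0.0000, 3.2703, 3.9189]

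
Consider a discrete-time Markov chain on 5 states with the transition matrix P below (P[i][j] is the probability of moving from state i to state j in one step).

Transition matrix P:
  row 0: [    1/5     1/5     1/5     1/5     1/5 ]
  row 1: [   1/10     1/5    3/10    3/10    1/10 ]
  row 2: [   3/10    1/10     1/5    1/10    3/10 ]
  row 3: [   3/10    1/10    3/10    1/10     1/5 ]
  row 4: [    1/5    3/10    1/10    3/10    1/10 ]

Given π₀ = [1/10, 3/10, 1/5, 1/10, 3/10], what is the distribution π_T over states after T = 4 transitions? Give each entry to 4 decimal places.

t=0: π = [0.1000, 0.3000, 0.2000, 0.1000, 0.3000]
t=1: π = [0.2000, 0.2000, 0.2100, 0.2300, 0.1600]
t=2: π = [0.2240, 0.1720, 0.2270, 0.1920, 0.1850]
t=3: π = [0.2247, 0.1766, 0.2179, 0.1938, 0.1870]
t=4: π = [0.2235, 0.1775, 0.2183, 0.1952, 0.1854]

π = [0.2235, 0.1775, 0.2183, 0.1952, 0.1854]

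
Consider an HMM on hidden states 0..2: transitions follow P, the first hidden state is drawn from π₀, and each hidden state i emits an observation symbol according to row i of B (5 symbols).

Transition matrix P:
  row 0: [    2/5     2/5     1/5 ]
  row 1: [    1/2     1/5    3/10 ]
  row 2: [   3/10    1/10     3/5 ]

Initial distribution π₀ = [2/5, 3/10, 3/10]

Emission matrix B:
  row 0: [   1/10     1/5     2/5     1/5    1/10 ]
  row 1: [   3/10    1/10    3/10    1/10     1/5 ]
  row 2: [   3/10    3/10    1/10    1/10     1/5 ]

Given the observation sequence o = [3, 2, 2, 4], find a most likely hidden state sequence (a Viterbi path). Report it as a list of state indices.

t=0: δ = [8.000e-02, 3.000e-02, 3.000e-02]  (obs o_0=3)
t=1: δ = [1.280e-02, 9.600e-03, 1.800e-03]  ψ = [0, 0, 2]  (obs o_1=2)
t=2: δ = [2.048e-03, 1.536e-03, 2.880e-04]  ψ = [0, 0, 1]  (obs o_2=2)
t=3: δ = [8.192e-05, 1.638e-04, 9.216e-05]  ψ = [0, 0, 1]  (obs o_3=4)
backtrack: best end state = 1; path = [0, 0, 0, 1]

path = [0, 0, 0, 1]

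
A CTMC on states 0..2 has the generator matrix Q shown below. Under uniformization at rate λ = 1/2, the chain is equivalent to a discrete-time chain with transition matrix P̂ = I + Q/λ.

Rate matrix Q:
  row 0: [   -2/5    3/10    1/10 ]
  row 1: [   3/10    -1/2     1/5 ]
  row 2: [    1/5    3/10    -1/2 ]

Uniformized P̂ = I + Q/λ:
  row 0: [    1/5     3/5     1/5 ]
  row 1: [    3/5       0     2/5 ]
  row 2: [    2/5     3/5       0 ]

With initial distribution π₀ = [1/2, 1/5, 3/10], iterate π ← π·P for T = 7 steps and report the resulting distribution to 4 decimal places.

π = [0.3934, 0.3799, 0.2267]

t=0: π = [0.5000, 0.2000, 0.3000]
t=1: π = [0.3400, 0.4800, 0.1800]
t=2: π = [0.4280, 0.3120, 0.2600]
t=3: π = [0.3768, 0.4128, 0.2104]
t=4: π = [0.4072, 0.3523, 0.2405]
t=5: π = [0.3890, 0.3886, 0.2224]
t=6: π = [0.3999, 0.3668, 0.2332]
t=7: π = [0.3934, 0.3799, 0.2267]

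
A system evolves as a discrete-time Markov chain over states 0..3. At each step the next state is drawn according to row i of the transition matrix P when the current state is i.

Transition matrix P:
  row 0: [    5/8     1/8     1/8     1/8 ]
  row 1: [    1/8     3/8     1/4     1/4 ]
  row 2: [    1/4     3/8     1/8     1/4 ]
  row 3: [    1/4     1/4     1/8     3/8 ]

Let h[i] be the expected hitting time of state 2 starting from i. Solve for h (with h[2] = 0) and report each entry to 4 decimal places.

h = [6.6667, 5.5238, 0.0000, 6.4762]

First-step conditioning: h[2] = 0; for i ≠ 2, h[i] = 1 + Σ_k P[i][k]·h[k].
  h[0] = 1 + 5/8·h[0] + 1/8·h[1] + 1/8·h[3]
  h[1] = 1 + 1/8·h[0] + 3/8·h[1] + 1/4·h[3]
  h[3] = 1 + 1/4·h[0] + 1/4·h[1] + 3/8·h[3]
Solving the 3×3 linear system over states ≠ 2 gives exactly h = [20/3, 116/21, 0, 136/21] (h[2] = 0 is the target).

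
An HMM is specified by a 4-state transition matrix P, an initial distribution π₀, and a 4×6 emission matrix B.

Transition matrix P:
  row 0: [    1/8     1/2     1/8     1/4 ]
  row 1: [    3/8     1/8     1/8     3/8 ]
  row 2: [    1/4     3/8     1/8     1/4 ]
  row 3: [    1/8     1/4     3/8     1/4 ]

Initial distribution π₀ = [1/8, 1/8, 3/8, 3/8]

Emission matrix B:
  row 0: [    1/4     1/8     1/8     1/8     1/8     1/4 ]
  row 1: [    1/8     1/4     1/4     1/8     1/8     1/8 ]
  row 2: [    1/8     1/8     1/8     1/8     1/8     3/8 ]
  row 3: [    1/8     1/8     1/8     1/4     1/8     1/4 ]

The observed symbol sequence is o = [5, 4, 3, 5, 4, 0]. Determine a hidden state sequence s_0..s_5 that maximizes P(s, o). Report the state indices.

t=0: δ = [3.125e-02, 1.562e-02, 1.406e-01, 9.375e-02]  (obs o_0=5)
t=1: δ = [4.395e-03, 6.592e-03, 4.395e-03, 4.395e-03]  ψ = [2, 2, 3, 2]  (obs o_1=4)
t=2: δ = [3.090e-04, 2.747e-04, 2.060e-04, 6.180e-04]  ψ = [1, 0, 3, 1]  (obs o_2=3)
t=3: δ = [2.575e-05, 1.931e-05, 8.690e-05, 3.862e-05]  ψ = [1, 0, 3, 3]  (obs o_3=5)
t=4: δ = [2.716e-06, 4.074e-06, 1.810e-06, 2.716e-06]  ψ = [2, 2, 3, 2]  (obs o_4=4)
t=5: δ = [3.819e-07, 1.697e-07, 1.273e-07, 1.910e-07]  ψ = [1, 0, 3, 1]  (obs o_5=0)
backtrack: best end state = 0; path = [2, 1, 3, 2, 1, 0]

path = [2, 1, 3, 2, 1, 0]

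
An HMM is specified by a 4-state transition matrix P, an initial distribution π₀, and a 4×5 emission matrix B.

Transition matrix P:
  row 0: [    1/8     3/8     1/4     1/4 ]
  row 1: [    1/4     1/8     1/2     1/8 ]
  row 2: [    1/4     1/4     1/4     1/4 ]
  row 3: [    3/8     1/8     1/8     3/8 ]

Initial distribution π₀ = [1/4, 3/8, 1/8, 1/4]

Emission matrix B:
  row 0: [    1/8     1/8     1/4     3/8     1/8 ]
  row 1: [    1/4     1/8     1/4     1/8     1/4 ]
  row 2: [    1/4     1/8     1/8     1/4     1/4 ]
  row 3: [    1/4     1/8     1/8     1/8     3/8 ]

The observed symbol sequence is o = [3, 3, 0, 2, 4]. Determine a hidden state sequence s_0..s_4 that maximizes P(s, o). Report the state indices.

path = [0, 1, 2, 1, 2]

t=0: δ = [9.375e-02, 4.688e-02, 3.125e-02, 3.125e-02]  (obs o_0=3)
t=1: δ = [4.395e-03, 4.395e-03, 5.859e-03, 2.930e-03]  ψ = [0, 0, 0, 0]  (obs o_1=3)
t=2: δ = [1.831e-04, 4.120e-04, 5.493e-04, 3.662e-04]  ψ = [2, 0, 1, 2]  (obs o_2=0)
t=3: δ = [3.433e-05, 3.433e-05, 2.575e-05, 1.717e-05]  ψ = [2, 2, 1, 2]  (obs o_3=2)
t=4: δ = [1.073e-06, 3.219e-06, 4.292e-06, 3.219e-06]  ψ = [1, 0, 1, 0]  (obs o_4=4)
backtrack: best end state = 2; path = [0, 1, 2, 1, 2]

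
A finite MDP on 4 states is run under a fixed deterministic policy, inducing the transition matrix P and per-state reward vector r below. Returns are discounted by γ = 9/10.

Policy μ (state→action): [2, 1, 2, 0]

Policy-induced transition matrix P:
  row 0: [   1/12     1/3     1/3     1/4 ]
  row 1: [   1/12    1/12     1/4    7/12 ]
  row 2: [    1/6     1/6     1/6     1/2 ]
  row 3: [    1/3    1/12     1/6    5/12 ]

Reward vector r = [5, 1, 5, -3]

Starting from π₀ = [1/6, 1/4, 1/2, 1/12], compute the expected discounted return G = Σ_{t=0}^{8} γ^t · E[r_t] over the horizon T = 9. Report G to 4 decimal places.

G = 7.9827

t=0: π = [0.1667, 0.2500, 0.5000, 0.0833], E[r] = 3.3333, γ^t·E[r] = 3.333333, running G = 3.333333
t=1: π = [0.1458, 0.1667, 0.2153, 0.4722], E[r] = 0.5556, γ^t·E[r] = 0.500000, running G = 3.833333
t=2: π = [0.2193, 0.1377, 0.2049, 0.4381], E[r] = 0.9444, γ^t·E[r] = 0.765000, running G = 4.598333
t=3: π = [0.2099, 0.1552, 0.2147, 0.4201], E[r] = 1.0179, γ^t·E[r] = 0.742078, running G = 5.340411
t=4: π = [0.2063, 0.1537, 0.2146, 0.4254], E[r] = 0.9816, γ^t·E[r] = 0.644045, running G = 5.984456
t=5: π = [0.2076, 0.1528, 0.2139, 0.4258], E[r] = 0.9826, γ^t·E[r] = 0.580189, running G = 6.564645
t=6: π = [0.2076, 0.1530, 0.2140, 0.4254], E[r] = 0.9850, γ^t·E[r] = 0.523451, running G = 7.088096
t=7: π = [0.2075, 0.1531, 0.2140, 0.4254], E[r] = 0.9845, γ^t·E[r] = 0.470871, running G = 7.558967
t=8: π = [0.2075, 0.1530, 0.2140, 0.4254], E[r] = 0.9844, γ^t·E[r] = 0.423748, running G = 7.982716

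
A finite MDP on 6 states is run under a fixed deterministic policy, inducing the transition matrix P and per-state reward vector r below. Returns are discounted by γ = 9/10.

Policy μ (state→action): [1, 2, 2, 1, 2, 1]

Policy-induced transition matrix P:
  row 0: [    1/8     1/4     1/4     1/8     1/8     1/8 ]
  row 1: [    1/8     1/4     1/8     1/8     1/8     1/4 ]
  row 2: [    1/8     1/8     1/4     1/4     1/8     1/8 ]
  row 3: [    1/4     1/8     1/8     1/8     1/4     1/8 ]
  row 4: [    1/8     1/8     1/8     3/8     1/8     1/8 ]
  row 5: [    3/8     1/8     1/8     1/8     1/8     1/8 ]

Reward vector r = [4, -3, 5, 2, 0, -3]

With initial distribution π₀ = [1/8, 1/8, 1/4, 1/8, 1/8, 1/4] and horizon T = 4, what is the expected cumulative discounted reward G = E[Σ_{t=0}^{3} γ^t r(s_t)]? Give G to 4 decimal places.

t=0: π = [0.1250, 0.1250, 0.2500, 0.1250, 0.1250, 0.2500], E[r] = 0.8750, γ^t·E[r] = 0.875000, running G = 0.875000
t=1: π = [0.2031, 0.1563, 0.1719, 0.1875, 0.1406, 0.1406], E[r] = 1.1563, γ^t·E[r] = 1.040625, running G = 1.915625
t=2: π = [0.1836, 0.1699, 0.1719, 0.1816, 0.1484, 0.1445], E[r] = 1.0137, γ^t·E[r] = 0.821074, running G = 2.736699
t=3: π = [0.1838, 0.1692, 0.1694, 0.1836, 0.1477, 0.1462], E[r] = 1.0034, γ^t·E[r] = 0.731492, running G = 3.468191

G = 3.4682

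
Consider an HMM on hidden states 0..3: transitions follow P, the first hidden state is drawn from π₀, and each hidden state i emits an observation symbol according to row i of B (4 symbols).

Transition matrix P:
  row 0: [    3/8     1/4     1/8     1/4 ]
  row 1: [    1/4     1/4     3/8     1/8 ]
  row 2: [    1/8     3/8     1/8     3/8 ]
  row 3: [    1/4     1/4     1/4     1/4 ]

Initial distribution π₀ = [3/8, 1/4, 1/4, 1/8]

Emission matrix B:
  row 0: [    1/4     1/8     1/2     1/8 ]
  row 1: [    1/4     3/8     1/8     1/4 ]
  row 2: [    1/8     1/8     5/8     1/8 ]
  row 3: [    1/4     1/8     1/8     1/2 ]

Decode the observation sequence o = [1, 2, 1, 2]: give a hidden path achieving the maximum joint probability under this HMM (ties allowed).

t=0: δ = [4.688e-02, 9.375e-02, 3.125e-02, 1.562e-02]  (obs o_0=1)
t=1: δ = [1.172e-02, 2.930e-03, 2.197e-02, 1.465e-03]  ψ = [1, 1, 1, 0]  (obs o_1=2)
t=2: δ = [5.493e-04, 3.090e-03, 3.433e-04, 1.030e-03]  ψ = [0, 2, 2, 2]  (obs o_2=1)
t=3: δ = [3.862e-04, 9.656e-05, 7.242e-04, 4.828e-05]  ψ = [1, 1, 1, 1]  (obs o_3=2)
backtrack: best end state = 2; path = [1, 2, 1, 2]

path = [1, 2, 1, 2]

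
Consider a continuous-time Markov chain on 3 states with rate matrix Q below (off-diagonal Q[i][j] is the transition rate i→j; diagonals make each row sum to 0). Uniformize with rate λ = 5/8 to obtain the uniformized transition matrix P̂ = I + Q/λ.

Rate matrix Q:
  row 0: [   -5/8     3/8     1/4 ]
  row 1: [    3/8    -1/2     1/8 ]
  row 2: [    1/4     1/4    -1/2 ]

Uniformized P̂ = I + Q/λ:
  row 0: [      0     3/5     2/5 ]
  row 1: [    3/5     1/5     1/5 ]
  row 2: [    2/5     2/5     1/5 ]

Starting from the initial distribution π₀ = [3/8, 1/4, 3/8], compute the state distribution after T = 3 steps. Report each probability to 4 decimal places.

π = [0.3290, 0.3980, 0.2730]

t=0: π = [0.3750, 0.2500, 0.3750]
t=1: π = [0.3000, 0.4250, 0.2750]
t=2: π = [0.3650, 0.3750, 0.2600]
t=3: π = [0.3290, 0.3980, 0.2730]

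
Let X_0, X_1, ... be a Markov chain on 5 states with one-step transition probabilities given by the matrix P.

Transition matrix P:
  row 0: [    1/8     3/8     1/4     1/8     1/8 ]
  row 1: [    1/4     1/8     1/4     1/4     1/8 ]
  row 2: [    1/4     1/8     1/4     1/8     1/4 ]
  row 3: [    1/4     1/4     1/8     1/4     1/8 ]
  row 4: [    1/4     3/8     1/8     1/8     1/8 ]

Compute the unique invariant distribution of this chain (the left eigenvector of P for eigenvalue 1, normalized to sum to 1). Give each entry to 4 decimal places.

π = [0.2222, 0.2405, 0.2090, 0.1772, 0.1511]

Balance equations π_j = Σ_i π_i·P[i][j]:
  π_0 = 1/8·π_0 + 1/4·π_1 + 1/4·π_2 + 1/4·π_3 + 1/4·π_4
  π_1 = 3/8·π_0 + 1/8·π_1 + 1/8·π_2 + 1/4·π_3 + 3/8·π_4
  π_2 = 1/4·π_0 + 1/4·π_1 + 1/4·π_2 + 1/8·π_3 + 1/8·π_4
  π_3 = 1/8·π_0 + 1/4·π_1 + 1/8·π_2 + 1/4·π_3 + 1/8·π_4
  normalize: π_0 + π_1 + π_2 + π_3 + π_4 = 1
Solving the linear system gives exactly π = [2/9, 158/657, 961/4599, 815/4599, 695/4599].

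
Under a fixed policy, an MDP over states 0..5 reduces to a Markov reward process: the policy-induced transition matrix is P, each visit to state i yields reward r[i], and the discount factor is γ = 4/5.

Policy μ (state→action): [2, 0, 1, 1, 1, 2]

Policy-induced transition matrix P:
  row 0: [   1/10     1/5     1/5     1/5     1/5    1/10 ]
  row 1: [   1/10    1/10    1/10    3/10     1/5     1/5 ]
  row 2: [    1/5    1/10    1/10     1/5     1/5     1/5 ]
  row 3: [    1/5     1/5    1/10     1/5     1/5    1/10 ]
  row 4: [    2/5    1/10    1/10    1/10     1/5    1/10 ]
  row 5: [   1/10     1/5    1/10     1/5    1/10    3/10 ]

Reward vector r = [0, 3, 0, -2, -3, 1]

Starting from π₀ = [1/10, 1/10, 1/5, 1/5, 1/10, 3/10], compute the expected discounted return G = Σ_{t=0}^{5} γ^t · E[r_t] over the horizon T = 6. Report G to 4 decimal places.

G = -0.8925

t=0: π = [0.1000, 0.1000, 0.2000, 0.2000, 0.1000, 0.3000], E[r] = -0.1000, γ^t·E[r] = -0.100000, running G = -0.100000
t=1: π = [0.1700, 0.1600, 0.1100, 0.2000, 0.1700, 0.1900], E[r] = -0.2400, γ^t·E[r] = -0.192000, running G = -0.292000
t=2: π = [0.1820, 0.1560, 0.1170, 0.1990, 0.1810, 0.1650], E[r] = -0.3080, γ^t·E[r] = -0.197120, running G = -0.489120
t=3: π = [0.1859, 0.1546, 0.1182, 0.1975, 0.1835, 0.1603], E[r] = -0.3214, γ^t·E[r] = -0.164557, running G = -0.653677
t=4: π = [0.1866, 0.1544, 0.1186, 0.1971, 0.1840, 0.1593], E[r] = -0.3237, γ^t·E[r] = -0.132579, running G = -0.786256
t=5: π = [0.1868, 0.1543, 0.1187, 0.1970, 0.1841, 0.1592], E[r] = -0.3242, γ^t·E[r] = -0.106232, running G = -0.892488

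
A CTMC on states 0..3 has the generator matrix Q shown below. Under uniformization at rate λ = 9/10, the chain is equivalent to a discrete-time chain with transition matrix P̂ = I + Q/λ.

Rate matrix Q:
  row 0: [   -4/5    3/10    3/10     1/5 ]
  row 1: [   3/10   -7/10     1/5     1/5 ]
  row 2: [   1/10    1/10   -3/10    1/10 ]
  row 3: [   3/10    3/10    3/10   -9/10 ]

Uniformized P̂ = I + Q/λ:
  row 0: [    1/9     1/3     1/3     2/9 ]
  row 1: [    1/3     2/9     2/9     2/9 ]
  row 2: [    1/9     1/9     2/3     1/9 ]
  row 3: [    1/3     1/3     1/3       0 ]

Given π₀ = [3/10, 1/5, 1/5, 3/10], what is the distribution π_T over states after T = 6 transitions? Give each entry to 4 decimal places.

π = [0.1884, 0.2072, 0.4648, 0.1396]

t=0: π = [0.3000, 0.2000, 0.2000, 0.3000]
t=1: π = [0.2222, 0.2667, 0.3778, 0.1333]
t=2: π = [0.2000, 0.2198, 0.4296, 0.1506]
t=3: π = [0.1934, 0.2134, 0.4521, 0.1410]
t=4: π = [0.1899, 0.2091, 0.4603, 0.1406]
t=5: π = [0.1888, 0.2078, 0.4635, 0.1398]
t=6: π = [0.1884, 0.2072, 0.4648, 0.1396]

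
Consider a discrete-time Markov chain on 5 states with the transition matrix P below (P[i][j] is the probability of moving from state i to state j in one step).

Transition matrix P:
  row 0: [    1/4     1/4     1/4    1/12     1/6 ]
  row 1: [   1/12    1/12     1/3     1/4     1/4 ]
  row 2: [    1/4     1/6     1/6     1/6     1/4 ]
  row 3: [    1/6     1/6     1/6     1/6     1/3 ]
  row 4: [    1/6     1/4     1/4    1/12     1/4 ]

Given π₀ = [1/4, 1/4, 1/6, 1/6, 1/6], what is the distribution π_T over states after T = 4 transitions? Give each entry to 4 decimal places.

t=0: π = [0.2500, 0.2500, 0.1667, 0.1667, 0.1667]
t=1: π = [0.1806, 0.1806, 0.2431, 0.1528, 0.2431]
t=2: π = [0.1869, 0.1869, 0.2321, 0.1464, 0.2477]
t=3: π = [0.1860, 0.1873, 0.2340, 0.1460, 0.2466]
t=4: π = [0.1861, 0.1871, 0.2339, 0.1462, 0.2467]

π = [0.1861, 0.1871, 0.2339, 0.1462, 0.2467]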